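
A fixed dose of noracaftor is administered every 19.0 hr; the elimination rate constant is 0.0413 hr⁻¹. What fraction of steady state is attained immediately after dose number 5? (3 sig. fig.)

f_n = 1 − e^(−nkτ) = 1 − e^(−5 × 0.04130 × 19.0) = 1 − e^(−3.924) = 1 − 0.01977 ≈ 0.980

0.980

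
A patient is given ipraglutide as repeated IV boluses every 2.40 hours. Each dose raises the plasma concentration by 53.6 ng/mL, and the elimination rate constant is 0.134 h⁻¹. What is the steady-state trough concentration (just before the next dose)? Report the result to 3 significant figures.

141 ng/mL

Fraction remaining after one interval: e^(−kτ) = e^(−0.1340 × 2.40) = 0.7250
R = 1 / (1 − 0.7250) = 3.636
Css,max = 53.6 × 3.636 = 194.9 ng/mL
Css,min = Css,max × e^(−kτ) = 194.9 × 0.7250 ≈ 141 ng/mL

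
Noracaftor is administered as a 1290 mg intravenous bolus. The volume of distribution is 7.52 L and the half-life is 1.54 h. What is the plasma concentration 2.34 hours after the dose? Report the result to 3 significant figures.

C₀ = dose / V = 1290 / 7.52 = 171.5 mg/L
k = ln 2 / 1.54 = 0.4501 h⁻¹
C(t) = C₀ e^(−kt) = 171.5 × e^(−0.4501 × 2.34) = 171.5 × e^(−1.053) = 171.5 × 0.3488 ≈ 59.8 mg/L

59.8 mg/L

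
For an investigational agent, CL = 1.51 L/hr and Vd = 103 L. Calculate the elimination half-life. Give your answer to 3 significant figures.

47.3 hours

k = CL / V = 1.51 / 103 = 0.01466 hr⁻¹
t½ = ln 2 / k = ln 2 / 0.01466 ≈ 47.3 hours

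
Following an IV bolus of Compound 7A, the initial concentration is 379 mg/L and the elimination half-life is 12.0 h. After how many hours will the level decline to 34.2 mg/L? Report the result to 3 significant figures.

41.6 hours

k = ln 2 / 12.0 = 0.05776 h⁻¹
C(t) = C₀ e^(−kt)  ⇒  t = ln(C₀/C) / k
t = ln(379/34.2) / 0.05776 = 2.405 / 0.05776 ≈ 41.6 hours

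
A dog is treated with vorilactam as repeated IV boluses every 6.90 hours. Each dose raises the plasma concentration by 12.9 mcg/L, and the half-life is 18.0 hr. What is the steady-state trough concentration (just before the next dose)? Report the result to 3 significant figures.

k = ln 2 / 18.0 = 0.03851 hr⁻¹
Fraction remaining after one interval: e^(−kτ) = e^(−0.03851 × 6.90) = 0.7667
R = 1 / (1 − 0.7667) = 4.286
Css,max = 12.9 × 4.286 = 55.29 mcg/L
Css,min = Css,max × e^(−kτ) = 55.29 × 0.7667 ≈ 42.4 mcg/L

42.4 mcg/L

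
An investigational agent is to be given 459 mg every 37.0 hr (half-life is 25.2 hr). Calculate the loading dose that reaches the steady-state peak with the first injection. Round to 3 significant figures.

719 mg

k = ln 2 / 25.2 = 0.02751 hr⁻¹
Accumulation ratio R = 1 / (1 − e^(−kτ)) = 1 / (1 − e^(−0.02751×37.0)) = 1 / (1 − 0.3614) = 1.566
Loading dose = maintenance dose × R = 459 × 1.566 ≈ 719 mg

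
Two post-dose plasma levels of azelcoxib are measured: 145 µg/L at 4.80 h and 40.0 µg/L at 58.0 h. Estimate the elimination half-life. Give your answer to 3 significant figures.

k = ln(C₁/C₂) / (t₂ − t₁) = ln(145/40.0) / (58.0 − 4.80)
  = 1.288 / 53.20 = 0.02421 h⁻¹
t½ = ln 2 / k = ln 2 / 0.02421 ≈ 28.6 hours

28.6 hours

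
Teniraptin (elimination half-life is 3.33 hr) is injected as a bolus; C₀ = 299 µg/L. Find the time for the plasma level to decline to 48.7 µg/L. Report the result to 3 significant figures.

k = ln 2 / 3.33 = 0.2082 hr⁻¹
C(t) = C₀ e^(−kt)  ⇒  t = ln(C₀/C) / k
t = ln(299/48.7) / 0.2082 = 1.815 / 0.2082 ≈ 8.72 hours

8.72 hours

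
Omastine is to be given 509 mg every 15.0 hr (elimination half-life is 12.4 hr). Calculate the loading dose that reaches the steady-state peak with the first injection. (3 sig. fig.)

897 mg

k = ln 2 / 12.4 = 0.05590 hr⁻¹
Accumulation ratio R = 1 / (1 − e^(−kτ)) = 1 / (1 − e^(−0.05590×15.0)) = 1 / (1 − 0.4324) = 1.762
Loading dose = maintenance dose × R = 509 × 1.762 ≈ 897 mg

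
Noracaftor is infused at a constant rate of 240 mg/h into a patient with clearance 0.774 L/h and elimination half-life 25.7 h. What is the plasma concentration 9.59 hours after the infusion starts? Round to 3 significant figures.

70.7 µg/mL

Css = rate / CL = 240 / 0.774 = 310.1 µg/mL
k = ln 2 / 25.7 = 0.02697 h⁻¹
C(t) = Css (1 − e^(−kt)) = 310.1 × (1 − e^(−0.2586)) = 310.1 × 0.2279 ≈ 70.7 µg/mL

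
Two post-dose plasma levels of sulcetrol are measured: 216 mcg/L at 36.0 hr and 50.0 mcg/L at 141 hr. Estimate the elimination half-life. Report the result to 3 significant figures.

k = ln(C₁/C₂) / (t₂ − t₁) = ln(216/50.0) / (141 − 36.0)
  = 1.463 / 105.0 = 0.01394 hr⁻¹
t½ = ln 2 / k = ln 2 / 0.01394 ≈ 49.7 hours

49.7 hours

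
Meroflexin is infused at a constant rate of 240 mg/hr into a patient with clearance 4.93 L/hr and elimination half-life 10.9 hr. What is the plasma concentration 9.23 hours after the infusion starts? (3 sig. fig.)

Css = rate / CL = 240 / 4.93 = 48.68 mg/L
k = ln 2 / 10.9 = 0.06359 hr⁻¹
C(t) = Css (1 − e^(−kt)) = 48.68 × (1 − e^(−0.5869)) = 48.68 × 0.4440 ≈ 21.6 mg/L

21.6 mg/L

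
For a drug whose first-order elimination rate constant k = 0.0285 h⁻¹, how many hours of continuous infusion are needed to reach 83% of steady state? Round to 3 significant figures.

62.2 hours

f = 1 − e^(−kt)  ⇒  t = −ln(1 − f) / k
t = −ln(1 − 0.83) / 0.02850 = 1.772 / 0.02850 ≈ 62.2 hours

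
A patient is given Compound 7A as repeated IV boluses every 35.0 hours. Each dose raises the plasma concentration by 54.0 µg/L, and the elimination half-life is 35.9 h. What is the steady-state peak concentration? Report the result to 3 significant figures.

k = ln 2 / 35.9 = 0.01931 h⁻¹
Fraction remaining after one interval: e^(−kτ) = e^(−0.01931 × 35.0) = 0.5088
R = 1 / (1 − 0.5088) = 2.036
Css,max = 54.0 × 2.036 ≈ 110 µg/L

110 µg/L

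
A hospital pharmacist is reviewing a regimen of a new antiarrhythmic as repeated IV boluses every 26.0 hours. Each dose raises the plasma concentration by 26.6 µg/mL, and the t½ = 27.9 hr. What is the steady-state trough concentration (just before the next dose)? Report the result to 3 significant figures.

29.3 µg/mL

k = ln 2 / 27.9 = 0.02484 hr⁻¹
Fraction remaining after one interval: e^(−kτ) = e^(−0.02484 × 26.0) = 0.5242
R = 1 / (1 − 0.5242) = 2.102
Css,max = 26.6 × 2.102 = 55.90 µg/mL
Css,min = Css,max × e^(−kτ) = 55.90 × 0.5242 ≈ 29.3 µg/mL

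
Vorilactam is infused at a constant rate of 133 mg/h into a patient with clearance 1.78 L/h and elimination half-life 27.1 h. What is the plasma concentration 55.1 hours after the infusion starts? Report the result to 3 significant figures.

Css = rate / CL = 133 / 1.78 = 74.72 mg/L
k = ln 2 / 27.1 = 0.02558 h⁻¹
C(t) = Css (1 − e^(−kt)) = 74.72 × (1 − e^(−1.409)) = 74.72 × 0.7557 ≈ 56.5 mg/L

56.5 mg/L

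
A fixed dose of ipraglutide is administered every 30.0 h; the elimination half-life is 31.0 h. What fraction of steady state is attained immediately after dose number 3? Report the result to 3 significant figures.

0.866

k = ln 2 / 31.0 = 0.02236 h⁻¹
f_n = 1 − e^(−nkτ) = 1 − e^(−3 × 0.02236 × 30.0) = 1 − e^(−2.012) = 1 − 0.1337 ≈ 0.866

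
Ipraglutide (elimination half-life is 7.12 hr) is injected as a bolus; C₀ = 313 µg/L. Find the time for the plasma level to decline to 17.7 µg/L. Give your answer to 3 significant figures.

k = ln 2 / 7.12 = 0.09735 hr⁻¹
C(t) = C₀ e^(−kt)  ⇒  t = ln(C₀/C) / k
t = ln(313/17.7) / 0.09735 = 2.873 / 0.09735 ≈ 29.5 hours

29.5 hours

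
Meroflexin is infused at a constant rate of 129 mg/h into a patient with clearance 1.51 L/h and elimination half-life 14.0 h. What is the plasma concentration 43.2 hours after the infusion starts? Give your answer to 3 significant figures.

75.4 mg/L

Css = rate / CL = 129 / 1.51 = 85.43 mg/L
k = ln 2 / 14.0 = 0.04951 h⁻¹
C(t) = Css (1 − e^(−kt)) = 85.43 × (1 − e^(−2.139)) = 85.43 × 0.8822 ≈ 75.4 mg/L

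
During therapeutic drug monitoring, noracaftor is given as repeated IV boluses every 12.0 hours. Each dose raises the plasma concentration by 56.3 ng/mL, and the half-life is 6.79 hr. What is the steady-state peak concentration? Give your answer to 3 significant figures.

k = ln 2 / 6.79 = 0.1021 hr⁻¹
Fraction remaining after one interval: e^(−kτ) = e^(−0.1021 × 12.0) = 0.2938
R = 1 / (1 − 0.2938) = 1.416
Css,max = 56.3 × 1.416 ≈ 79.7 ng/mL

79.7 ng/mL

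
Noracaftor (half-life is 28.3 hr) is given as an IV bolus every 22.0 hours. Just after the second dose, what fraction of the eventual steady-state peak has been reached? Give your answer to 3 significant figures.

k = ln 2 / 28.3 = 0.02449 hr⁻¹
f_n = 1 − e^(−nkτ) = 1 − e^(−2 × 0.02449 × 22.0) = 1 − e^(−1.078) = 1 − 0.3404 ≈ 0.660

0.660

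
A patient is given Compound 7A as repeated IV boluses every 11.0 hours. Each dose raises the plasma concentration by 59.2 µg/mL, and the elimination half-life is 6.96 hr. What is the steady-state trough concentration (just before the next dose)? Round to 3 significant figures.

29.7 µg/mL

k = ln 2 / 6.96 = 0.09959 hr⁻¹
Fraction remaining after one interval: e^(−kτ) = e^(−0.09959 × 11.0) = 0.3344
R = 1 / (1 − 0.3344) = 1.502
Css,max = 59.2 × 1.502 = 88.94 µg/mL
Css,min = Css,max × e^(−kτ) = 88.94 × 0.3344 ≈ 29.7 µg/mL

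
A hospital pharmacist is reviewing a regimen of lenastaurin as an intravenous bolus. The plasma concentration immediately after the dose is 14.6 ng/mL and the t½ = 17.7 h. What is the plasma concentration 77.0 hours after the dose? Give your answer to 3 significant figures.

0.716 ng/mL

k = ln 2 / 17.7 = 0.03916 h⁻¹
77.0 h is 4.350 half-lives, so C = 14.6 × (1/2)^4.350 = 14.6 × 0.04903 ≈ 0.716 ng/mL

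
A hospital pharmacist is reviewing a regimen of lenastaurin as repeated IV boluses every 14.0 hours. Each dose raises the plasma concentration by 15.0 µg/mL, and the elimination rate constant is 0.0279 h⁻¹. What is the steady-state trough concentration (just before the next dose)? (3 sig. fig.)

Fraction remaining after one interval: e^(−kτ) = e^(−0.02790 × 14.0) = 0.6767
R = 1 / (1 − 0.6767) = 3.093
Css,max = 15.0 × 3.093 = 46.39 µg/mL
Css,min = Css,max × e^(−kτ) = 46.39 × 0.6767 ≈ 31.4 µg/mL

31.4 µg/mL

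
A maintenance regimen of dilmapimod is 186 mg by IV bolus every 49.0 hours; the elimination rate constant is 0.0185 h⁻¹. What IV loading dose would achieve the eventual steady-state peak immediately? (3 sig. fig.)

Accumulation ratio R = 1 / (1 − e^(−kτ)) = 1 / (1 − e^(−0.01850×49.0)) = 1 / (1 − 0.4039) = 1.678
Loading dose = maintenance dose × R = 186 × 1.678 ≈ 312 mg

312 mg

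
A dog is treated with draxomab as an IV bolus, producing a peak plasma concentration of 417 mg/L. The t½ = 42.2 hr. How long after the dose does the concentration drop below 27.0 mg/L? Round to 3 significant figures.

167 hours

k = ln 2 / 42.2 = 0.01643 hr⁻¹
C(t) = C₀ e^(−kt)  ⇒  t = ln(C₀/C) / k
t = ln(417/27.0) / 0.01643 = 2.737 / 0.01643 ≈ 167 hours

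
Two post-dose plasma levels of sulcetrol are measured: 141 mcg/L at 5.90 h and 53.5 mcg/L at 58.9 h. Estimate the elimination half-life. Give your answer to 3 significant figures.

37.9 hours

k = ln(C₁/C₂) / (t₂ − t₁) = ln(141/53.5) / (58.9 − 5.90)
  = 0.9691 / 53.00 = 0.01828 h⁻¹
t½ = ln 2 / k = ln 2 / 0.01828 ≈ 37.9 hours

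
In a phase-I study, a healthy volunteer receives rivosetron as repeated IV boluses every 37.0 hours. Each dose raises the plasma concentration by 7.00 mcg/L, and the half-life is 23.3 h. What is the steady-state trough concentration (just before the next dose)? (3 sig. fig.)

3.49 mcg/L

k = ln 2 / 23.3 = 0.02975 h⁻¹
Fraction remaining after one interval: e^(−kτ) = e^(−0.02975 × 37.0) = 0.3326
R = 1 / (1 − 0.3326) = 1.498
Css,max = 7.00 × 1.498 = 10.49 mcg/L
Css,min = Css,max × e^(−kτ) = 10.49 × 0.3326 ≈ 3.49 mcg/L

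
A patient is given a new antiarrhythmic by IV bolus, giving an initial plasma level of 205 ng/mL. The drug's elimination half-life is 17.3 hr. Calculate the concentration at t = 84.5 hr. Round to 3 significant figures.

k = ln 2 / 17.3 = 0.04007 hr⁻¹
C(t) = C₀ e^(−kt) = 205 × e^(−0.04007 × 84.5) = 205 × e^(−3.386) = 205 × 0.03386 ≈ 6.94 ng/mL

6.94 ng/mL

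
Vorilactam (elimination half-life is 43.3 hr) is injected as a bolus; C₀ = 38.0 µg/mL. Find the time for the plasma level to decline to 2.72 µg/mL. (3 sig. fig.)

165 hours

k = ln 2 / 43.3 = 0.01601 hr⁻¹
C(t) = C₀ e^(−kt)  ⇒  t = ln(C₀/C) / k
t = ln(38.0/2.72) / 0.01601 = 2.637 / 0.01601 ≈ 165 hours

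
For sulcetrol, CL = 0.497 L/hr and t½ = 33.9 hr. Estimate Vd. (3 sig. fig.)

24.3 L

k = ln 2 / t½ = ln 2 / 33.9 = 0.02045 hr⁻¹
V = CL / k = 0.497 / 0.02045 ≈ 24.3 L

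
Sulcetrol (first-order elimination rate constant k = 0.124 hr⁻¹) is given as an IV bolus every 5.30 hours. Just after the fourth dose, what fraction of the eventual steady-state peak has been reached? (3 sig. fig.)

0.928

f_n = 1 − e^(−nkτ) = 1 − e^(−4 × 0.1240 × 5.30) = 1 − e^(−2.629) = 1 − 0.07217 ≈ 0.928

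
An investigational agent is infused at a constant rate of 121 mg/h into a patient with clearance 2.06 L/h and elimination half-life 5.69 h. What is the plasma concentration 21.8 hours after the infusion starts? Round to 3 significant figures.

54.6 mg/L

Css = rate / CL = 121 / 2.06 = 58.74 mg/L
k = ln 2 / 5.69 = 0.1218 h⁻¹
C(t) = Css (1 − e^(−kt)) = 58.74 × (1 − e^(−2.656)) = 58.74 × 0.9297 ≈ 54.6 mg/L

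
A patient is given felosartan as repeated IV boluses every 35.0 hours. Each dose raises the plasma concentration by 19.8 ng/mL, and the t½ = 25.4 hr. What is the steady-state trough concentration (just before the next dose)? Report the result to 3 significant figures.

12.4 ng/mL

k = ln 2 / 25.4 = 0.02729 hr⁻¹
Fraction remaining after one interval: e^(−kτ) = e^(−0.02729 × 35.0) = 0.3848
R = 1 / (1 − 0.3848) = 1.625
Css,max = 19.8 × 1.625 = 32.18 ng/mL
Css,min = Css,max × e^(−kτ) = 32.18 × 0.3848 ≈ 12.4 ng/mL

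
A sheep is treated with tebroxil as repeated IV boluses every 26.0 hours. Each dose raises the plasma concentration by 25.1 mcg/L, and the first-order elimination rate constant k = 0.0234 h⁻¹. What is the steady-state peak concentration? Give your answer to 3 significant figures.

55.1 mcg/L

Fraction remaining after one interval: e^(−kτ) = e^(−0.02340 × 26.0) = 0.5442
R = 1 / (1 − 0.5442) = 2.194
Css,max = 25.1 × 2.194 ≈ 55.1 mcg/L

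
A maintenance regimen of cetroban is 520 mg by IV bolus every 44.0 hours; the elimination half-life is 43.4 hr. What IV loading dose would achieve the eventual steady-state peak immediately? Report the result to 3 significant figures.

k = ln 2 / 43.4 = 0.01597 hr⁻¹
Accumulation ratio R = 1 / (1 − e^(−kτ)) = 1 / (1 − e^(−0.01597×44.0)) = 1 / (1 − 0.4952) = 1.981
Loading dose = maintenance dose × R = 520 × 1.981 ≈ 1030 mg

1030 mg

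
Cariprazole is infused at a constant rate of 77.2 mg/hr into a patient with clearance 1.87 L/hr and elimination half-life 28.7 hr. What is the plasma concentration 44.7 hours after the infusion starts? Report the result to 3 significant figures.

27.3 mg/L

Css = rate / CL = 77.2 / 1.87 = 41.28 mg/L
k = ln 2 / 28.7 = 0.02415 hr⁻¹
C(t) = Css (1 − e^(−kt)) = 41.28 × (1 − e^(−1.080)) = 41.28 × 0.6603 ≈ 27.3 mg/L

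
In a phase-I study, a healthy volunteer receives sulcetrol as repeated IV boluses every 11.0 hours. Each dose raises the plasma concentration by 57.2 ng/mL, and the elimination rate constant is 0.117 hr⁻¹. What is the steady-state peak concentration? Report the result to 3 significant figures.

79.0 ng/mL

Fraction remaining after one interval: e^(−kτ) = e^(−0.1170 × 11.0) = 0.2761
R = 1 / (1 − 0.2761) = 1.381
Css,max = 57.2 × 1.381 ≈ 79.0 ng/mL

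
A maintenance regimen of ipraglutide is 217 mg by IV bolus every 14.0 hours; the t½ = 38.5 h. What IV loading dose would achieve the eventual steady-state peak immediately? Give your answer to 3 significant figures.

974 mg

k = ln 2 / 38.5 = 0.01800 h⁻¹
Accumulation ratio R = 1 / (1 − e^(−kτ)) = 1 / (1 − e^(−0.01800×14.0)) = 1 / (1 − 0.7772) = 4.488
Loading dose = maintenance dose × R = 217 × 4.488 ≈ 974 mg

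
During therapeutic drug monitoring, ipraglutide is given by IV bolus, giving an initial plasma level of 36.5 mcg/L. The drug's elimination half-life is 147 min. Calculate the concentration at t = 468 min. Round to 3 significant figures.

4.02 mcg/L

k = ln 2 / 147 = 0.004715 min⁻¹
468 min is 3.184 half-lives, so C = 36.5 × (1/2)^3.184 = 36.5 × 0.1101 ≈ 4.02 mcg/L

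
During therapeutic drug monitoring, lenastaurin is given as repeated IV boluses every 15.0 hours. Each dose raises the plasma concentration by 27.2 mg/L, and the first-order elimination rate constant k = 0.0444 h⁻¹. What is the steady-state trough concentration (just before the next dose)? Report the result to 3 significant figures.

28.7 mg/L

Fraction remaining after one interval: e^(−kτ) = e^(−0.04440 × 15.0) = 0.5138
R = 1 / (1 − 0.5138) = 2.057
Css,max = 27.2 × 2.057 = 55.94 mg/L
Css,min = Css,max × e^(−kτ) = 55.94 × 0.5138 ≈ 28.7 mg/L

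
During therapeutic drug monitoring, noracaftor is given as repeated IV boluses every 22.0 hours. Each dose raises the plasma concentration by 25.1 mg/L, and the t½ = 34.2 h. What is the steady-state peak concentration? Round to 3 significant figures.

69.8 mg/L

k = ln 2 / 34.2 = 0.02027 h⁻¹
Fraction remaining after one interval: e^(−kτ) = e^(−0.02027 × 22.0) = 0.6403
R = 1 / (1 − 0.6403) = 2.780
Css,max = 25.1 × 2.780 ≈ 69.8 mg/L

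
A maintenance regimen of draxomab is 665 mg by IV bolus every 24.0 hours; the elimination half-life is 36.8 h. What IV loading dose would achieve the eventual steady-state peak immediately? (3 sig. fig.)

k = ln 2 / 36.8 = 0.01884 h⁻¹
Accumulation ratio R = 1 / (1 − e^(−kτ)) = 1 / (1 − e^(−0.01884×24.0)) = 1 / (1 − 0.6363) = 2.750
Loading dose = maintenance dose × R = 665 × 2.750 ≈ 1830 mg

1830 mg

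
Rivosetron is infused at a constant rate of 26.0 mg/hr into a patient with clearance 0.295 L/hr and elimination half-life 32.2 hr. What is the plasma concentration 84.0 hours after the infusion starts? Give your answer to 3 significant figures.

Css = rate / CL = 26.0 / 0.295 = 88.14 µg/mL
k = ln 2 / 32.2 = 0.02153 hr⁻¹
C(t) = Css (1 − e^(−kt)) = 88.14 × (1 − e^(−1.808)) = 88.14 × 0.8361 ≈ 73.7 µg/mL

73.7 µg/mL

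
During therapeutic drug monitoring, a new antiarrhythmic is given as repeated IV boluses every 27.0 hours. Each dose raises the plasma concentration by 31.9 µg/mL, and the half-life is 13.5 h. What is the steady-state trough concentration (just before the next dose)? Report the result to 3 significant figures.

10.6 µg/mL

k = ln 2 / 13.5 = 0.05134 h⁻¹
Fraction remaining after one interval: e^(−kτ) = e^(−0.05134 × 27.0) = 0.2500
R = 1 / (1 − 0.2500) = 1.333
Css,max = 31.9 × 1.333 = 42.53 µg/mL
Css,min = Css,max × e^(−kτ) = 42.53 × 0.2500 ≈ 10.6 µg/mL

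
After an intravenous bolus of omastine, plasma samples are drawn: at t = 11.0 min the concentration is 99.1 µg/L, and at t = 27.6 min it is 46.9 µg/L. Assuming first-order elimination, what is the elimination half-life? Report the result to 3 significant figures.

k = ln(C₁/C₂) / (t₂ − t₁) = ln(99.1/46.9) / (27.6 − 11.0)
  = 0.7481 / 16.60 = 0.04507 min⁻¹
t½ = ln 2 / k = ln 2 / 0.04507 ≈ 15.4 minutes

15.4 minutes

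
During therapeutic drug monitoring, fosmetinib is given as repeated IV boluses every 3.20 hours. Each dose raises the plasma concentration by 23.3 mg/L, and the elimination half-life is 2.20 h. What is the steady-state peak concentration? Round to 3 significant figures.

36.7 mg/L

k = ln 2 / 2.20 = 0.3151 h⁻¹
Fraction remaining after one interval: e^(−kτ) = e^(−0.3151 × 3.20) = 0.3649
R = 1 / (1 − 0.3649) = 1.574
Css,max = 23.3 × 1.574 ≈ 36.7 mg/L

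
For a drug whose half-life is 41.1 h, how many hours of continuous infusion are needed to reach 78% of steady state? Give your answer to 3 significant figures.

89.8 hours

k = ln 2 / 41.1 = 0.01686 h⁻¹
f = 1 − e^(−kt)  ⇒  t = −ln(1 − f) / k
t = −ln(1 − 0.78) / 0.01686 = 1.514 / 0.01686 ≈ 89.8 hours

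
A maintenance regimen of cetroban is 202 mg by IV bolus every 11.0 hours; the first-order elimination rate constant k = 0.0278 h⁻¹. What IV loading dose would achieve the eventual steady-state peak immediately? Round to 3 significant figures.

767 mg

Accumulation ratio R = 1 / (1 − e^(−kτ)) = 1 / (1 − e^(−0.02780×11.0)) = 1 / (1 − 0.7365) = 3.796
Loading dose = maintenance dose × R = 202 × 3.796 ≈ 767 mg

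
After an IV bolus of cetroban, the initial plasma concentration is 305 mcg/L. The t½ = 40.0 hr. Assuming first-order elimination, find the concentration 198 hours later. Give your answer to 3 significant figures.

9.87 mcg/L

k = ln 2 / 40.0 = 0.01733 hr⁻¹
C(t) = C₀ e^(−kt) = 305 × e^(−0.01733 × 198) = 305 × e^(−3.431) = 305 × 0.03235 ≈ 9.87 mcg/L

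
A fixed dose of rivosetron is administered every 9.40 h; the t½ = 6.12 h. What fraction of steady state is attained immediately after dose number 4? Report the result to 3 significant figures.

k = ln 2 / 6.12 = 0.1133 h⁻¹
f_n = 1 − e^(−nkτ) = 1 − e^(−4 × 0.1133 × 9.40) = 1 − e^(−4.259) = 1 − 0.01414 ≈ 0.986

0.986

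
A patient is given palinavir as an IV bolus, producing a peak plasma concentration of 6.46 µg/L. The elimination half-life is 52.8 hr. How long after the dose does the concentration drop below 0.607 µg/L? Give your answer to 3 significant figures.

k = ln 2 / 52.8 = 0.01313 hr⁻¹
C(t) = C₀ e^(−kt)  ⇒  t = ln(C₀/C) / k
t = ln(6.46/0.607) / 0.01313 = 2.365 / 0.01313 ≈ 180 hours

180 hours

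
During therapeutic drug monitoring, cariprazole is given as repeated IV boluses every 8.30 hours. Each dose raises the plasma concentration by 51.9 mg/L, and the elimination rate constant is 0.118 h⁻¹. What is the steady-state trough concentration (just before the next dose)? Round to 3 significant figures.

Fraction remaining after one interval: e^(−kτ) = e^(−0.1180 × 8.30) = 0.3755
R = 1 / (1 − 0.3755) = 1.601
Css,max = 51.9 × 1.601 = 83.11 mg/L
Css,min = Css,max × e^(−kτ) = 83.11 × 0.3755 ≈ 31.2 mg/L

31.2 mg/L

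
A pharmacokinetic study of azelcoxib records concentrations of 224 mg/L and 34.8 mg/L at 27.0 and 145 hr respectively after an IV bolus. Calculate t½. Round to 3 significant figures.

k = ln(C₁/C₂) / (t₂ − t₁) = ln(224/34.8) / (145 − 27.0)
  = 1.862 / 118.0 = 0.01578 hr⁻¹
t½ = ln 2 / k = ln 2 / 0.01578 ≈ 43.9 hours

43.9 hours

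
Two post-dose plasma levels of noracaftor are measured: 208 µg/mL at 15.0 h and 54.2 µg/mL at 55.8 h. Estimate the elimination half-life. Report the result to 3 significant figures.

k = ln(C₁/C₂) / (t₂ − t₁) = ln(208/54.2) / (55.8 − 15.0)
  = 1.345 / 40.80 = 0.03296 h⁻¹
t½ = ln 2 / k = ln 2 / 0.03296 ≈ 21.0 hours

21.0 hours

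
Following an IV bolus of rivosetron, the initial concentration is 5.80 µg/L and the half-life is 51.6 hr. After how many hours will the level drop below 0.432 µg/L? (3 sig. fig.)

193 hours

k = ln 2 / 51.6 = 0.01343 hr⁻¹
C(t) = C₀ e^(−kt)  ⇒  t = ln(C₀/C) / k
t = ln(5.80/0.432) / 0.01343 = 2.597 / 0.01343 ≈ 193 hours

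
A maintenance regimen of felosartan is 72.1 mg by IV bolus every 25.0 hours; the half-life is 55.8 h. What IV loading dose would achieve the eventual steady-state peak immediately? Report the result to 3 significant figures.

k = ln 2 / 55.8 = 0.01242 h⁻¹
Accumulation ratio R = 1 / (1 − e^(−kτ)) = 1 / (1 − e^(−0.01242×25.0)) = 1 / (1 − 0.7330) = 3.746
Loading dose = maintenance dose × R = 72.1 × 3.746 ≈ 270 mg

270 mg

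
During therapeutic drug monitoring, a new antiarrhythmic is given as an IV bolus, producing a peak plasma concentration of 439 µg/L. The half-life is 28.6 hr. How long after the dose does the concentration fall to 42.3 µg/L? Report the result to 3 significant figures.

96.5 hours

k = ln 2 / 28.6 = 0.02424 hr⁻¹
C(t) = C₀ e^(−kt)  ⇒  t = ln(C₀/C) / k
t = ln(439/42.3) / 0.02424 = 2.340 / 0.02424 ≈ 96.5 hours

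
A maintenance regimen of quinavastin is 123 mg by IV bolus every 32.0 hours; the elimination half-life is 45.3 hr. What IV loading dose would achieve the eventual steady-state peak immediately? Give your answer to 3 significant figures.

318 mg

k = ln 2 / 45.3 = 0.01530 hr⁻¹
Accumulation ratio R = 1 / (1 − e^(−kτ)) = 1 / (1 − e^(−0.01530×32.0)) = 1 / (1 − 0.6128) = 2.583
Loading dose = maintenance dose × R = 123 × 2.583 ≈ 318 mg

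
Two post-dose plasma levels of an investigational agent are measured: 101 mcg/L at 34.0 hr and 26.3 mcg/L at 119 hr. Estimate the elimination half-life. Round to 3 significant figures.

k = ln(C₁/C₂) / (t₂ − t₁) = ln(101/26.3) / (119 − 34.0)
  = 1.346 / 85.00 = 0.01583 hr⁻¹
t½ = ln 2 / k = ln 2 / 0.01583 ≈ 43.8 hours

43.8 hours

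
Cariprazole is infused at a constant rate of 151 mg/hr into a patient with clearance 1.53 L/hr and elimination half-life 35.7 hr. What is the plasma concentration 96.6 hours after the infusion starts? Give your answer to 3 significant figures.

Css = rate / CL = 151 / 1.53 = 98.69 mg/L
k = ln 2 / 35.7 = 0.01942 hr⁻¹
C(t) = Css (1 − e^(−kt)) = 98.69 × (1 − e^(−1.876)) = 98.69 × 0.8467 ≈ 83.6 mg/L

83.6 mg/L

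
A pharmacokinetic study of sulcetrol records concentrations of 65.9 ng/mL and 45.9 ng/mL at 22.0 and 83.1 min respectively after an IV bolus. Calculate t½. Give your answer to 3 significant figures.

k = ln(C₁/C₂) / (t₂ − t₁) = ln(65.9/45.9) / (83.1 − 22.0)
  = 0.3617 / 61.10 = 0.005919 min⁻¹
t½ = ln 2 / k = ln 2 / 0.005919 ≈ 117 minutes

117 minutes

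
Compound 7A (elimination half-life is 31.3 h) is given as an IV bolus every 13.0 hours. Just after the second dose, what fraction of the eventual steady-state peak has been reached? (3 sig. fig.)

0.438

k = ln 2 / 31.3 = 0.02215 h⁻¹
f_n = 1 − e^(−nkτ) = 1 − e^(−2 × 0.02215 × 13.0) = 1 − e^(−0.5758) = 1 − 0.5623 ≈ 0.438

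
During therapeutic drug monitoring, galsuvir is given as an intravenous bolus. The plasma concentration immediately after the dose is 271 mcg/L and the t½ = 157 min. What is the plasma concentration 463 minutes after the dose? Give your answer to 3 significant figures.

k = ln 2 / 157 = 0.004415 min⁻¹
C(t) = C₀ e^(−kt) = 271 × e^(−0.004415 × 463) = 271 × e^(−2.044) = 271 × 0.1295 ≈ 35.1 mcg/L

35.1 mcg/L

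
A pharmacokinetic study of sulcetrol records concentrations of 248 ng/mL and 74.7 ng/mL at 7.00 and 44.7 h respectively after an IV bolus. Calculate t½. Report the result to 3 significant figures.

k = ln(C₁/C₂) / (t₂ − t₁) = ln(248/74.7) / (44.7 − 7.00)
  = 1.200 / 37.70 = 0.03183 h⁻¹
t½ = ln 2 / k = ln 2 / 0.03183 ≈ 21.8 hours

21.8 hours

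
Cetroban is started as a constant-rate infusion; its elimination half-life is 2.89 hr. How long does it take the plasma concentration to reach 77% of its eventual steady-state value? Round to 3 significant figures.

k = ln 2 / 2.89 = 0.2398 hr⁻¹
f = 1 − e^(−kt)  ⇒  t = −ln(1 − f) / k
t = −ln(1 − 0.77) / 0.2398 = 1.470 / 0.2398 ≈ 6.13 hours

6.13 hours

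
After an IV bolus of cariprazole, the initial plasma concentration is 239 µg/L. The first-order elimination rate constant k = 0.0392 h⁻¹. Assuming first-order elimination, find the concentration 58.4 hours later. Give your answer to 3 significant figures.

C(t) = C₀ e^(−kt) = 239 × e^(−0.03920 × 58.4) = 239 × e^(−2.289) = 239 × 0.1013 ≈ 24.2 µg/L

24.2 µg/L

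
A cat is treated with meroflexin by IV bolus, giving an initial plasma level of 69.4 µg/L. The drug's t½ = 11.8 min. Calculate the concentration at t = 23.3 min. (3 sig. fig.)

17.7 µg/L

k = ln 2 / 11.8 = 0.05874 min⁻¹
C(t) = C₀ e^(−kt) = 69.4 × e^(−0.05874 × 23.3) = 69.4 × e^(−1.369) = 69.4 × 0.2544 ≈ 17.7 µg/L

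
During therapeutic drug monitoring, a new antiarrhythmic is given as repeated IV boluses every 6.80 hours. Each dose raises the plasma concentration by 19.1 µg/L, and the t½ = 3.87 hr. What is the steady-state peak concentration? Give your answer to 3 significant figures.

27.1 µg/L

k = ln 2 / 3.87 = 0.1791 hr⁻¹
Fraction remaining after one interval: e^(−kτ) = e^(−0.1791 × 6.80) = 0.2958
R = 1 / (1 − 0.2958) = 1.420
Css,max = 19.1 × 1.420 ≈ 27.1 µg/L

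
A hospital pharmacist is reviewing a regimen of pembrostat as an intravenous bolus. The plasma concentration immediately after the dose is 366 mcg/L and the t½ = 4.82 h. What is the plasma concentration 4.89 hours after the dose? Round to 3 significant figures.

k = ln 2 / 4.82 = 0.1438 h⁻¹
4.89 h is 1.015 half-lives, so C = 366 × (1/2)^1.015 = 366 × 0.4950 ≈ 181 mcg/L

181 mcg/L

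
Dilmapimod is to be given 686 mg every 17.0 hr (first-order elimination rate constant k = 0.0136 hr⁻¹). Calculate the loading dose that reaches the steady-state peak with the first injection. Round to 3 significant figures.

Accumulation ratio R = 1 / (1 − e^(−kτ)) = 1 / (1 − e^(−0.01360×17.0)) = 1 / (1 − 0.7936) = 4.845
Loading dose = maintenance dose × R = 686 × 4.845 ≈ 3320 mg

3320 mg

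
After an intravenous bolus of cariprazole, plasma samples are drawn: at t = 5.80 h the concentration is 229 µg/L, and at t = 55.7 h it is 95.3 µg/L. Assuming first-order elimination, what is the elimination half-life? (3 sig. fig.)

k = ln(C₁/C₂) / (t₂ − t₁) = ln(229/95.3) / (55.7 − 5.80)
  = 0.8767 / 49.90 = 0.01757 h⁻¹
t½ = ln 2 / k = ln 2 / 0.01757 ≈ 39.5 hours

39.5 hours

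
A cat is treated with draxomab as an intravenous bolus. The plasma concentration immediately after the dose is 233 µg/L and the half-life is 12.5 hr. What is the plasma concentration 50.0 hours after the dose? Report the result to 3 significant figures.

14.6 µg/L

k = ln 2 / 12.5 = 0.05545 hr⁻¹
C(t) = C₀ e^(−kt) = 233 × e^(−0.05545 × 50.0) = 233 × e^(−2.773) = 233 × 0.06250 ≈ 14.6 µg/L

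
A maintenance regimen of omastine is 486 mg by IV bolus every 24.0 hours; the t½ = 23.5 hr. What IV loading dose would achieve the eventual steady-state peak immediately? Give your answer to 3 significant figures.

k = ln 2 / 23.5 = 0.02950 hr⁻¹
Accumulation ratio R = 1 / (1 − e^(−kτ)) = 1 / (1 − e^(−0.02950×24.0)) = 1 / (1 − 0.4927) = 1.971
Loading dose = maintenance dose × R = 486 × 1.971 ≈ 958 mg

958 mg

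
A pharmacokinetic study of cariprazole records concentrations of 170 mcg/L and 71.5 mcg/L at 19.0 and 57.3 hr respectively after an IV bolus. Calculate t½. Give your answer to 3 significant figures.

k = ln(C₁/C₂) / (t₂ − t₁) = ln(170/71.5) / (57.3 − 19.0)
  = 0.8661 / 38.30 = 0.02261 hr⁻¹
t½ = ln 2 / k = ln 2 / 0.02261 ≈ 30.7 hours

30.7 hours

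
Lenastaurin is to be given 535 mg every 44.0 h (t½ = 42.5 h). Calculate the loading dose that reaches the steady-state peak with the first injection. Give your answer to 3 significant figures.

k = ln 2 / 42.5 = 0.01631 h⁻¹
Accumulation ratio R = 1 / (1 − e^(−kτ)) = 1 / (1 − e^(−0.01631×44.0)) = 1 / (1 − 0.4879) = 1.953
Loading dose = maintenance dose × R = 535 × 1.953 ≈ 1040 mg

1040 mg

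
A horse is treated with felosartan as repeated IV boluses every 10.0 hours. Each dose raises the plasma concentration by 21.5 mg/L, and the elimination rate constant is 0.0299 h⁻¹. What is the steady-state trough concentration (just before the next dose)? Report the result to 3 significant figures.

Fraction remaining after one interval: e^(−kτ) = e^(−0.02990 × 10.0) = 0.7416
R = 1 / (1 − 0.7416) = 3.869
Css,max = 21.5 × 3.869 = 83.19 mg/L
Css,min = Css,max × e^(−kτ) = 83.19 × 0.7416 ≈ 61.7 mg/L

61.7 mg/L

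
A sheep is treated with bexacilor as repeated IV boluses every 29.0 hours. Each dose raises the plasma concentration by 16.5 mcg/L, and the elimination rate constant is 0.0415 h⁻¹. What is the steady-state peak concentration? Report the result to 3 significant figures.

23.6 mcg/L

Fraction remaining after one interval: e^(−kτ) = e^(−0.04150 × 29.0) = 0.3001
R = 1 / (1 − 0.3001) = 1.429
Css,max = 16.5 × 1.429 ≈ 23.6 mcg/L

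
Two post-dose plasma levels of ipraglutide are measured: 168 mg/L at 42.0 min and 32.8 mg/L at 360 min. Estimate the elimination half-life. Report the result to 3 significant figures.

k = ln(C₁/C₂) / (t₂ − t₁) = ln(168/32.8) / (360 − 42.0)
  = 1.634 / 318.0 = 0.005137 min⁻¹
t½ = ln 2 / k = ln 2 / 0.005137 ≈ 135 minutes

135 minutes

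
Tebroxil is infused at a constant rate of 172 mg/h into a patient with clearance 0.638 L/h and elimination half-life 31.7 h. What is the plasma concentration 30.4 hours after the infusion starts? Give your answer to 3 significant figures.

131 µg/mL

Css = rate / CL = 172 / 0.638 = 269.6 µg/mL
k = ln 2 / 31.7 = 0.02187 h⁻¹
C(t) = Css (1 − e^(−kt)) = 269.6 × (1 − e^(−0.6647)) = 269.6 × 0.4856 ≈ 131 µg/mL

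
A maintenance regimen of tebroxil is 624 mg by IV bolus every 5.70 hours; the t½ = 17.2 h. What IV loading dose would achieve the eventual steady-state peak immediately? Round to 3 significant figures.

k = ln 2 / 17.2 = 0.04030 h⁻¹
Accumulation ratio R = 1 / (1 − e^(−kτ)) = 1 / (1 − e^(−0.04030×5.70)) = 1 / (1 − 0.7948) = 4.873
Loading dose = maintenance dose × R = 624 × 4.873 ≈ 3040 mg

3040 mg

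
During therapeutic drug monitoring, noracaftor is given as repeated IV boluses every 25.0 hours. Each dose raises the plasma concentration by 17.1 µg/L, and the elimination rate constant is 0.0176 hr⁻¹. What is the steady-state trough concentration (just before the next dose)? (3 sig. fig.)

Fraction remaining after one interval: e^(−kτ) = e^(−0.01760 × 25.0) = 0.6440
R = 1 / (1 − 0.6440) = 2.809
Css,max = 17.1 × 2.809 = 48.04 µg/L
Css,min = Css,max × e^(−kτ) = 48.04 × 0.6440 ≈ 30.9 µg/L

30.9 µg/L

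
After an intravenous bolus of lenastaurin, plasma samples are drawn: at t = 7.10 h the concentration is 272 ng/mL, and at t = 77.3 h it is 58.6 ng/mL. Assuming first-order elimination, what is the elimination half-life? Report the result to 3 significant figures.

k = ln(C₁/C₂) / (t₂ − t₁) = ln(272/58.6) / (77.3 − 7.10)
  = 1.535 / 70.20 = 0.02187 h⁻¹
t½ = ln 2 / k = ln 2 / 0.02187 ≈ 31.7 hours

31.7 hours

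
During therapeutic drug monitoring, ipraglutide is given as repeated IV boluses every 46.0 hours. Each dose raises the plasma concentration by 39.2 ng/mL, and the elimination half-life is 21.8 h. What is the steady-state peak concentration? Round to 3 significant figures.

51.0 ng/mL

k = ln 2 / 21.8 = 0.03180 h⁻¹
Fraction remaining after one interval: e^(−kτ) = e^(−0.03180 × 46.0) = 0.2316
R = 1 / (1 − 0.2316) = 1.301
Css,max = 39.2 × 1.301 ≈ 51.0 ng/mL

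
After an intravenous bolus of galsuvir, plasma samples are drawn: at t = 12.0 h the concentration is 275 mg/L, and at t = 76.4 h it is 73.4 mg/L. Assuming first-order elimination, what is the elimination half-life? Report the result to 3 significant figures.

33.8 hours

k = ln(C₁/C₂) / (t₂ − t₁) = ln(275/73.4) / (76.4 − 12.0)
  = 1.321 / 64.40 = 0.02051 h⁻¹
t½ = ln 2 / k = ln 2 / 0.02051 ≈ 33.8 hours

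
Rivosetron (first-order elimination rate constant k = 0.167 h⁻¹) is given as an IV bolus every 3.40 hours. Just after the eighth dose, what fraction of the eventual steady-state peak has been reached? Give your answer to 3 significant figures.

f_n = 1 − e^(−nkτ) = 1 − e^(−8 × 0.1670 × 3.40) = 1 − e^(−4.542) = 1 − 0.01065 ≈ 0.989

0.989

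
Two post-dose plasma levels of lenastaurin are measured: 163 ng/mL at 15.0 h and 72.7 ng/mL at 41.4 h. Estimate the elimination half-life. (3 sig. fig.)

22.7 hours

k = ln(C₁/C₂) / (t₂ − t₁) = ln(163/72.7) / (41.4 − 15.0)
  = 0.8074 / 26.40 = 0.03058 h⁻¹
t½ = ln 2 / k = ln 2 / 0.03058 ≈ 22.7 hours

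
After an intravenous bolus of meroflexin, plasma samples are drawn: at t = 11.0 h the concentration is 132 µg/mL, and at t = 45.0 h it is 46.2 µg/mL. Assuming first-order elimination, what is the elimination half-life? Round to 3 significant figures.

k = ln(C₁/C₂) / (t₂ − t₁) = ln(132/46.2) / (45.0 − 11.0)
  = 1.050 / 34.00 = 0.03088 h⁻¹
t½ = ln 2 / k = ln 2 / 0.03088 ≈ 22.4 hours

22.4 hours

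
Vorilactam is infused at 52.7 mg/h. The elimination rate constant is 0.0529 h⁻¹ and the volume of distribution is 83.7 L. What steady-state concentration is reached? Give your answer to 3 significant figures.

11.9 µg/mL

CL = k · V = 0.0529 × 83.7 = 4.428 L/h
Css = rate / CL = 52.7 / 4.428 ≈ 11.9 µg/mL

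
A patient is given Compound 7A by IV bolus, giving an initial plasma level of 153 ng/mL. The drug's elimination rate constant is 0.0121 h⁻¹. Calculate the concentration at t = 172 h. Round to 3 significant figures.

C(t) = C₀ e^(−kt) = 153 × e^(−0.01210 × 172) = 153 × e^(−2.081) = 153 × 0.1248 ≈ 19.1 ng/mL

19.1 ng/mL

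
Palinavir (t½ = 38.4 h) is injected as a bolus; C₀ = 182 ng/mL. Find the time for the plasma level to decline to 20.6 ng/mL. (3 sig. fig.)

121 hours

k = ln 2 / 38.4 = 0.01805 h⁻¹
C(t) = C₀ e^(−kt)  ⇒  t = ln(C₀/C) / k
t = ln(182/20.6) / 0.01805 = 2.179 / 0.01805 ≈ 121 hours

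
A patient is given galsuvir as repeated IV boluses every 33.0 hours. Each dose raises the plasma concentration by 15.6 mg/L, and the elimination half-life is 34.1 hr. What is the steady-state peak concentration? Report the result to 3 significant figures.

31.9 mg/L

k = ln 2 / 34.1 = 0.02033 hr⁻¹
Fraction remaining after one interval: e^(−kτ) = e^(−0.02033 × 33.0) = 0.5113
R = 1 / (1 − 0.5113) = 2.046
Css,max = 15.6 × 2.046 ≈ 31.9 mg/L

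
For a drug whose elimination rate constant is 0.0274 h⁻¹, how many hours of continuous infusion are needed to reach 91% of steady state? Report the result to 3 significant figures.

87.9 hours

f = 1 − e^(−kt)  ⇒  t = −ln(1 − f) / k
t = −ln(1 − 0.91) / 0.02740 = 2.408 / 0.02740 ≈ 87.9 hours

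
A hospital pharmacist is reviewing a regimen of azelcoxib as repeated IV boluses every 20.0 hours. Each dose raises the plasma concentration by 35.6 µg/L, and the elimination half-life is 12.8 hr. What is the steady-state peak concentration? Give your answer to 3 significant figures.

k = ln 2 / 12.8 = 0.05415 hr⁻¹
Fraction remaining after one interval: e^(−kτ) = e^(−0.05415 × 20.0) = 0.3386
R = 1 / (1 − 0.3386) = 1.512
Css,max = 35.6 × 1.512 ≈ 53.8 µg/L

53.8 µg/L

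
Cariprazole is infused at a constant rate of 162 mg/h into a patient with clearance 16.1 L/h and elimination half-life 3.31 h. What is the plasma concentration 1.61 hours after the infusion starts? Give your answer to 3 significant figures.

2.88 µg/mL

Css = rate / CL = 162 / 16.1 = 10.06 µg/mL
k = ln 2 / 3.31 = 0.2094 h⁻¹
C(t) = Css (1 − e^(−kt)) = 10.06 × (1 − e^(−0.3372)) = 10.06 × 0.2862 ≈ 2.88 µg/mL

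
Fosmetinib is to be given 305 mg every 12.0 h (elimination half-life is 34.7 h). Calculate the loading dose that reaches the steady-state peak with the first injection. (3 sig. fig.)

k = ln 2 / 34.7 = 0.01998 h⁻¹
Accumulation ratio R = 1 / (1 − e^(−kτ)) = 1 / (1 − e^(−0.01998×12.0)) = 1 / (1 − 0.7869) = 4.692
Loading dose = maintenance dose × R = 305 × 4.692 ≈ 1430 mg

1430 mg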